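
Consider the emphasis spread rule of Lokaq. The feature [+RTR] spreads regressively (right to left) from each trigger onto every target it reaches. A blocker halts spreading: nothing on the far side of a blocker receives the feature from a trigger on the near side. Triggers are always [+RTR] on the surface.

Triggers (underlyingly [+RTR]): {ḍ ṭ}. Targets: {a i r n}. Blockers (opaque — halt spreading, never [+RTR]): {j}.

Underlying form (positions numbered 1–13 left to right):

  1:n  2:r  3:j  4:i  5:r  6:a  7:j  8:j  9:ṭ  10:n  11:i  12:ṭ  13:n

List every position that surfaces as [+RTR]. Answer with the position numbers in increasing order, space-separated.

From /ṭ/ at 9 leftward: 8 /j/ blocks.
From /ṭ/ at 12 leftward: 11 /i/ → [+RTR]; 10 /n/ → [+RTR]; 9 /ṭ/ is itself a trigger — this domain ends here.
Targets with no active source: positions 1 2 4 5 6 13 stay [-emphatic].

9 10 11 12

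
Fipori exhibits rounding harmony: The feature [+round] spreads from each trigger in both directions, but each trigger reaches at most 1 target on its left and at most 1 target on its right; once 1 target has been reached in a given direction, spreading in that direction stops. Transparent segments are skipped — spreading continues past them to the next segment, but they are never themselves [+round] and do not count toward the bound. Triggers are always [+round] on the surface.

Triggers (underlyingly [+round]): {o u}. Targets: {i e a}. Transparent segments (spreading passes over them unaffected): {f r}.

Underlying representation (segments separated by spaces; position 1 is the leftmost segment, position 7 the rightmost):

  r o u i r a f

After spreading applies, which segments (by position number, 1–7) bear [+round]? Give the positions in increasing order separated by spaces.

From /o/ at 2 rightward: 3 /u/ is itself a trigger — this domain ends here.
From /o/ at 2 leftward: 1 /r/ transparent; word edge.
From /u/ at 3 rightward: 4 /i/ → [+round]; bound reached.
From /u/ at 3 leftward: 2 /o/ is itself a trigger — this domain ends here.
Target with no active source: position 6 stays [-round].

2 3 4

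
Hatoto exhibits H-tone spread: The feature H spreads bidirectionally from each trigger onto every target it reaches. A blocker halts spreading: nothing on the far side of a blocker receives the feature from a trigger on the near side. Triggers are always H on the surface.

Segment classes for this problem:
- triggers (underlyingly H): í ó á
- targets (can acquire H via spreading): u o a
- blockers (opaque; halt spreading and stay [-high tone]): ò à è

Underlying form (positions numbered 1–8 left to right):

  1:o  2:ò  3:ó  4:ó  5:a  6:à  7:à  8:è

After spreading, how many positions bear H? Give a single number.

From /ó/ at 3 rightward: 4 /ó/ is itself a trigger — this domain ends here.
From /ó/ at 3 leftward: 2 /ò/ blocks.
From /ó/ at 4 rightward: 5 /a/ → H; 6 /à/ blocks.
From /ó/ at 4 leftward: 3 /ó/ is itself a trigger — this domain ends here.
Target with no active source: position 1 stays [-high tone].
H positions on the surface: 3 4 5.

3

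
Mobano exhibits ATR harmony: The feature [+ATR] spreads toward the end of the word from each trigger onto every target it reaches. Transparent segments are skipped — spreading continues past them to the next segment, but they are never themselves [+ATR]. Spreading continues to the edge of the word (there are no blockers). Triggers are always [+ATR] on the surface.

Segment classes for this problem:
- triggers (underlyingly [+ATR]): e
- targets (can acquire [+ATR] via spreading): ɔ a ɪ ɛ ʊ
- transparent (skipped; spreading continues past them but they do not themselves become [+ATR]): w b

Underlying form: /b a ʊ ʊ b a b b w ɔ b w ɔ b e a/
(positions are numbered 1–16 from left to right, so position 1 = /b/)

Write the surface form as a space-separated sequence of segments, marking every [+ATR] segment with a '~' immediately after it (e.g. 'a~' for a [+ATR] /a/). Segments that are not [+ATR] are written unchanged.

b a ʊ ʊ b a b b w ɔ b w ɔ b e~ a~

From /e/ at 15 rightward: 16 /a/ → [+ATR]; word edge.
Targets with no active source: positions 2 3 4 6 10 13 stay [-ATR].
[+ATR] positions on the surface: 15 16.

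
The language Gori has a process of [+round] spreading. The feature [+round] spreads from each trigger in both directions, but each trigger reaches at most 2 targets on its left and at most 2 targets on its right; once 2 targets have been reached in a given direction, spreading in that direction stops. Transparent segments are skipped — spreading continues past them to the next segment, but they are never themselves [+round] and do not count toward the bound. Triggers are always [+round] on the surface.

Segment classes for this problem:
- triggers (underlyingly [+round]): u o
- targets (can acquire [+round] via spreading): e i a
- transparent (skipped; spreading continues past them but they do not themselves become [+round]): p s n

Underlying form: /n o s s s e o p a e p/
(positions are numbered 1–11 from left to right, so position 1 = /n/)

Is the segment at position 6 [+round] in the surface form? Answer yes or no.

From /o/ at 2 rightward: 3 /s/ transparent; 4 /s/ transparent; 5 /s/ transparent; 6 /e/ → [+round]; 7 /o/ is itself a trigger — this domain ends here.
From /o/ at 2 leftward: 1 /n/ transparent; word edge.
From /o/ at 7 rightward: 8 /p/ transparent; 9 /a/ → [+round]; 10 /e/ → [+round]; bound reached.
From /o/ at 7 leftward: 6 /e/ → [+round]; 5 /s/ transparent; 4 /s/ transparent; 3 /s/ transparent; 2 /o/ is itself a trigger — this domain ends here.
[+round] positions on the surface: 2 6 7 9 10.

yes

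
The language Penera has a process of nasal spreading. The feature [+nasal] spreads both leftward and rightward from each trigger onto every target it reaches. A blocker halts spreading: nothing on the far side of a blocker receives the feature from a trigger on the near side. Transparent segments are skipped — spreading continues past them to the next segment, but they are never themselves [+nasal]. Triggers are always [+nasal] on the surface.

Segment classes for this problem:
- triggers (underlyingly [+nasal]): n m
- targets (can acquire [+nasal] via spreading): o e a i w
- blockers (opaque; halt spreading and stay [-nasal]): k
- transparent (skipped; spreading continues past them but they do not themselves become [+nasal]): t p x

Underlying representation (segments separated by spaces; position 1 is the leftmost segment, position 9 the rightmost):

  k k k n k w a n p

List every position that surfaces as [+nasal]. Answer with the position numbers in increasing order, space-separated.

From /n/ at 4 rightward: 5 /k/ blocks.
From /n/ at 4 leftward: 3 /k/ blocks.
From /n/ at 8 rightward: 9 /p/ transparent; word edge.
From /n/ at 8 leftward: 7 /a/ → [+nasal]; 6 /w/ → [+nasal]; 5 /k/ blocks.

4 6 7 8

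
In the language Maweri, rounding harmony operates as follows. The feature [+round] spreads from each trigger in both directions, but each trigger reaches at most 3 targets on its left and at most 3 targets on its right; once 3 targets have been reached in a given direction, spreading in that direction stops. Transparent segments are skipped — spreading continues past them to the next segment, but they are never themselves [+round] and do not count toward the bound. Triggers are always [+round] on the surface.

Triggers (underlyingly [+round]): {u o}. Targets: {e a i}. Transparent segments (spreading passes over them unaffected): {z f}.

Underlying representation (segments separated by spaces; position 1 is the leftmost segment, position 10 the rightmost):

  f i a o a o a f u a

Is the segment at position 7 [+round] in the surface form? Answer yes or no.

From /o/ at 4 rightward: 5 /a/ → [+round]; 6 /o/ is itself a trigger — this domain ends here.
From /o/ at 4 leftward: 3 /a/ → [+round]; 2 /i/ → [+round]; 1 /f/ transparent; word edge.
From /o/ at 6 rightward: 7 /a/ → [+round]; 8 /f/ transparent; 9 /u/ is itself a trigger — this domain ends here.
From /o/ at 6 leftward: 5 /a/ → [+round]; 4 /o/ is itself a trigger — this domain ends here.
From /u/ at 9 rightward: 10 /a/ → [+round]; word edge.
From /u/ at 9 leftward: 8 /f/ transparent; 7 /a/ → [+round]; 6 /o/ is itself a trigger — this domain ends here.
[+round] positions on the surface: 2 3 4 5 6 7 9 10.

yes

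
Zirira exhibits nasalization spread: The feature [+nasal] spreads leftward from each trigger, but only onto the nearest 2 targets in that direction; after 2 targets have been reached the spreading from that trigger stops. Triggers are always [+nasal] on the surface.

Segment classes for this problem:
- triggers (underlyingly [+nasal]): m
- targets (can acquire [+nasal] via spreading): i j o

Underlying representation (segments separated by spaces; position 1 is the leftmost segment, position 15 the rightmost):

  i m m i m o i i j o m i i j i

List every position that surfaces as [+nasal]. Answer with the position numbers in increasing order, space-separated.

From /m/ at 2 leftward: 1 /i/ → [+nasal]; word edge.
From /m/ at 3 leftward: 2 /m/ is itself a trigger — this domain ends here.
From /m/ at 5 leftward: 4 /i/ → [+nasal]; 3 /m/ is itself a trigger — this domain ends here.
From /m/ at 11 leftward: 10 /o/ → [+nasal]; 9 /j/ → [+nasal]; bound reached.
Targets with no active source: positions 6 7 8 12 13 14 15 stay [-nasal].

1 2 3 4 5 9 10 11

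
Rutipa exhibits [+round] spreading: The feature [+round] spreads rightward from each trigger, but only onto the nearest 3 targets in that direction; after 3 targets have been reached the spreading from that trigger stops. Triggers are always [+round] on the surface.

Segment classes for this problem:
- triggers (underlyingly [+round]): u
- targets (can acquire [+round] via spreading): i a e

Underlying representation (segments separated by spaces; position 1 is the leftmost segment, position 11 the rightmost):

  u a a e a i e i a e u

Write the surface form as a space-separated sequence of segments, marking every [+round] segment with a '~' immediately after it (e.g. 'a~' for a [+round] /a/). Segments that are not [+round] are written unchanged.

From /u/ at 1 rightward: 2 /a/ → [+round]; 3 /a/ → [+round]; 4 /e/ → [+round]; bound reached.
From /u/ at 11 rightward: word edge.
Targets with no active source: positions 5 6 7 8 9 10 stay [-round].
[+round] positions on the surface: 1 2 3 4 11.

u~ a~ a~ e~ a i e i a e u~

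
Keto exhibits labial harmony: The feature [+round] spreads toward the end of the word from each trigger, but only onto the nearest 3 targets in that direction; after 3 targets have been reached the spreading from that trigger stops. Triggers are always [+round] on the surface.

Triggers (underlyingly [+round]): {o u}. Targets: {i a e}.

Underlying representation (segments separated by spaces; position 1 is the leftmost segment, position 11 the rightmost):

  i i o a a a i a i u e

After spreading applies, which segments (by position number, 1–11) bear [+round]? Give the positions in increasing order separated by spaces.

3 4 5 6 10 11

From /o/ at 3 rightward: 4 /a/ → [+round]; 5 /a/ → [+round]; 6 /a/ → [+round]; bound reached.
From /u/ at 10 rightward: 11 /e/ → [+round]; word edge.
Targets with no active source: positions 1 2 7 8 9 stay [-round].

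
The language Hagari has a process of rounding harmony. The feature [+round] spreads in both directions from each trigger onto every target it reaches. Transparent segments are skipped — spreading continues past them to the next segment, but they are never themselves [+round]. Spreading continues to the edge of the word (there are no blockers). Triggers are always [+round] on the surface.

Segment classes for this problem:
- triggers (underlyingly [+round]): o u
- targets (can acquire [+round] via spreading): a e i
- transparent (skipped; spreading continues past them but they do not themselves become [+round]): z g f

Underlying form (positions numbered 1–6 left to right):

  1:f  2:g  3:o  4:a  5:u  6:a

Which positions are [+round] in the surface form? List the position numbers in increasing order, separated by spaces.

From /o/ at 3 rightward: 4 /a/ → [+round]; 5 /u/ is itself a trigger — this domain ends here.
From /o/ at 3 leftward: 2 /g/ transparent; 1 /f/ transparent; word edge.
From /u/ at 5 rightward: 6 /a/ → [+round]; word edge.
From /u/ at 5 leftward: 4 /a/ → [+round]; 3 /o/ is itself a trigger — this domain ends here.

3 4 5 6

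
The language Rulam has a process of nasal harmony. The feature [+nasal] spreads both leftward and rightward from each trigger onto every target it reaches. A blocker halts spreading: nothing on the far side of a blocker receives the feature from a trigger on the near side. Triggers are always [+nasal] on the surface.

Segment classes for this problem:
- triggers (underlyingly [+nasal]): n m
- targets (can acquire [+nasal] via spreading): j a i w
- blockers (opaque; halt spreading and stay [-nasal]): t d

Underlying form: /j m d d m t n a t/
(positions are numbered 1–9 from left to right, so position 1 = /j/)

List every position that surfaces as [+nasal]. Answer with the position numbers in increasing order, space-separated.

From /m/ at 2 rightward: 3 /d/ blocks.
From /m/ at 2 leftward: 1 /j/ → [+nasal]; word edge.
From /m/ at 5 rightward: 6 /t/ blocks.
From /m/ at 5 leftward: 4 /d/ blocks.
From /n/ at 7 rightward: 8 /a/ → [+nasal]; 9 /t/ blocks.
From /n/ at 7 leftward: 6 /t/ blocks.

1 2 5 7 8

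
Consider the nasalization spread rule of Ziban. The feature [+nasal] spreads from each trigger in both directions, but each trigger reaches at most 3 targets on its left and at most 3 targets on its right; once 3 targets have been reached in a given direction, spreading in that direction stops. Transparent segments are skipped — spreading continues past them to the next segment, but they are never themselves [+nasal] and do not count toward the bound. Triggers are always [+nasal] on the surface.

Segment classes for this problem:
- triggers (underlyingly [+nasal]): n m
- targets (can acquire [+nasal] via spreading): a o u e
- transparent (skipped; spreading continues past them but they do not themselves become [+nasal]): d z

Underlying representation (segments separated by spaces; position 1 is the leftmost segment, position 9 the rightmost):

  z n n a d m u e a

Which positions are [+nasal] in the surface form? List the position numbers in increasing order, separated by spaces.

2 3 4 6 7 8 9

From /n/ at 2 rightward: 3 /n/ is itself a trigger — this domain ends here.
From /n/ at 2 leftward: 1 /z/ transparent; word edge.
From /n/ at 3 rightward: 4 /a/ → [+nasal]; 5 /d/ transparent; 6 /m/ is itself a trigger — this domain ends here.
From /n/ at 3 leftward: 2 /n/ is itself a trigger — this domain ends here.
From /m/ at 6 rightward: 7 /u/ → [+nasal]; 8 /e/ → [+nasal]; 9 /a/ → [+nasal]; bound reached.
From /m/ at 6 leftward: 5 /d/ transparent; 4 /a/ → [+nasal]; 3 /n/ is itself a trigger — this domain ends here.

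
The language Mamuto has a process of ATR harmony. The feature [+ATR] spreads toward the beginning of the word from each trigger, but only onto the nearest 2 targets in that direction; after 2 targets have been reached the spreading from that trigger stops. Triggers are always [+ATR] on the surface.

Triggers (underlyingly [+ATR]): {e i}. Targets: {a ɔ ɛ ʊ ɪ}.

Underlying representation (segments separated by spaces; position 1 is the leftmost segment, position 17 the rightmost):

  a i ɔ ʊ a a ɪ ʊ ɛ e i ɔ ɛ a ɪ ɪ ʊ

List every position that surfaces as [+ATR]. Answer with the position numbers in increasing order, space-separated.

From /i/ at 2 leftward: 1 /a/ → [+ATR]; word edge.
From /e/ at 10 leftward: 9 /ɛ/ → [+ATR]; 8 /ʊ/ → [+ATR]; bound reached.
From /i/ at 11 leftward: 10 /e/ is itself a trigger — this domain ends here.
Targets with no active source: positions 3 4 5 6 7 12 13 14 15 16 17 stay [-ATR].

1 2 8 9 10 11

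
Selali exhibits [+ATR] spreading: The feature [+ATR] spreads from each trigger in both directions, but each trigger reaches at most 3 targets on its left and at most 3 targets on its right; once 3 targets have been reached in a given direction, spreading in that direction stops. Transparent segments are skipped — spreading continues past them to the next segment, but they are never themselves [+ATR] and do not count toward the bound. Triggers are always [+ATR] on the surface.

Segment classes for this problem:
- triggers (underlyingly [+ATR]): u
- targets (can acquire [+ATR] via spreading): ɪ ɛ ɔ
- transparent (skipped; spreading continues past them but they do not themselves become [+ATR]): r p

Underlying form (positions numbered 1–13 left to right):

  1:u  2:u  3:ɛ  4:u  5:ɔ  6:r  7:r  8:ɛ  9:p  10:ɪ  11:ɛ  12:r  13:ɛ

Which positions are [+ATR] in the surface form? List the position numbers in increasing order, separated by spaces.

1 2 3 4 5 8 10

From /u/ at 1 rightward: 2 /u/ is itself a trigger — this domain ends here.
From /u/ at 1 leftward: word edge.
From /u/ at 2 rightward: 3 /ɛ/ → [+ATR]; 4 /u/ is itself a trigger — this domain ends here.
From /u/ at 2 leftward: 1 /u/ is itself a trigger — this domain ends here.
From /u/ at 4 rightward: 5 /ɔ/ → [+ATR]; 6 /r/ transparent; 7 /r/ transparent; 8 /ɛ/ → [+ATR]; 9 /p/ transparent; 10 /ɪ/ → [+ATR]; bound reached.
From /u/ at 4 leftward: 3 /ɛ/ → [+ATR]; 2 /u/ is itself a trigger — this domain ends here.
Targets with no active source: positions 11 13 stay [-ATR].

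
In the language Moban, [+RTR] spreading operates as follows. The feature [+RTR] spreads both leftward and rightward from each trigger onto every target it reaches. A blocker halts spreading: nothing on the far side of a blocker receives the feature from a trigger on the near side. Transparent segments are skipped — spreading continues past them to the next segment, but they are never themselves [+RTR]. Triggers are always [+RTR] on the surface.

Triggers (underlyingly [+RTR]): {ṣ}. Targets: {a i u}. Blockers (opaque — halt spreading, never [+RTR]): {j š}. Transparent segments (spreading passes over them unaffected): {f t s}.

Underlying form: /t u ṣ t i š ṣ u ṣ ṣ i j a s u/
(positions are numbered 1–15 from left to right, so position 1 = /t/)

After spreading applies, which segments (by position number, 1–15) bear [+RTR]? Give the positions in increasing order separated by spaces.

From /ṣ/ at 3 rightward: 4 /t/ transparent; 5 /i/ → [+RTR]; 6 /š/ blocks.
From /ṣ/ at 3 leftward: 2 /u/ → [+RTR]; 1 /t/ transparent; word edge.
From /ṣ/ at 7 rightward: 8 /u/ → [+RTR]; 9 /ṣ/ is itself a trigger — this domain ends here.
From /ṣ/ at 7 leftward: 6 /š/ blocks.
From /ṣ/ at 9 rightward: 10 /ṣ/ is itself a trigger — this domain ends here.
From /ṣ/ at 9 leftward: 8 /u/ → [+RTR]; 7 /ṣ/ is itself a trigger — this domain ends here.
From /ṣ/ at 10 rightward: 11 /i/ → [+RTR]; 12 /j/ blocks.
From /ṣ/ at 10 leftward: 9 /ṣ/ is itself a trigger — this domain ends here.
Targets with no active source: positions 13 15 stay [-emphatic].

2 3 5 7 8 9 10 11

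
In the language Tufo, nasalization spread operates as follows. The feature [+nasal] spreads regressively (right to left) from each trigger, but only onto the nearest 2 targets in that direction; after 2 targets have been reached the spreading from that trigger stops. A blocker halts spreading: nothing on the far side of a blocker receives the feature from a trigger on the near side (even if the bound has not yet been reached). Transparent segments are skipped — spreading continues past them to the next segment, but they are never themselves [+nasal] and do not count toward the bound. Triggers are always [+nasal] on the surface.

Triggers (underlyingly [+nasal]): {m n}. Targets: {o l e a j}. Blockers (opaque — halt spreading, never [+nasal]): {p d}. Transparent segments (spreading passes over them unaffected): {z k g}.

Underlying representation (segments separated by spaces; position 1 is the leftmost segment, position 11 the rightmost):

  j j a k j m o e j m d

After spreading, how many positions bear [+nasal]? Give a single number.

6

From /m/ at 6 leftward: 5 /j/ → [+nasal]; 4 /k/ transparent; 3 /a/ → [+nasal]; bound reached.
From /m/ at 10 leftward: 9 /j/ → [+nasal]; 8 /e/ → [+nasal]; bound reached.
Targets with no active source: positions 1 2 7 stay [-nasal].
[+nasal] positions on the surface: 3 5 6 8 9 10.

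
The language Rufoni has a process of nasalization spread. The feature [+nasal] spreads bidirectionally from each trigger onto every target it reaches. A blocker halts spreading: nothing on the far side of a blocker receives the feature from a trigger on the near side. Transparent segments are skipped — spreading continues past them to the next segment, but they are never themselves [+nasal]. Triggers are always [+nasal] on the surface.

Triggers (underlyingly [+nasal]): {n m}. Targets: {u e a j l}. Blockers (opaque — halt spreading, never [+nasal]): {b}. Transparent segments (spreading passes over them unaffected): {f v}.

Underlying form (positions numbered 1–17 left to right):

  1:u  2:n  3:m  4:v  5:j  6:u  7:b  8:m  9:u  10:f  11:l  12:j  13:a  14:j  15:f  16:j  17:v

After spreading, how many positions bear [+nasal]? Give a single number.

12

From /n/ at 2 rightward: 3 /m/ is itself a trigger — this domain ends here.
From /n/ at 2 leftward: 1 /u/ → [+nasal]; word edge.
From /m/ at 3 rightward: 4 /v/ transparent; 5 /j/ → [+nasal]; 6 /u/ → [+nasal]; 7 /b/ blocks.
From /m/ at 3 leftward: 2 /n/ is itself a trigger — this domain ends here.
From /m/ at 8 rightward: 9 /u/ → [+nasal]; 10 /f/ transparent; 11 /l/ → [+nasal]; 12 /j/ → [+nasal]; 13 /a/ → [+nasal]; 14 /j/ → [+nasal]; 15 /f/ transparent; 16 /j/ → [+nasal]; 17 /v/ transparent; word edge.
From /m/ at 8 leftward: 7 /b/ blocks.
[+nasal] positions on the surface: 1 2 3 5 6 8 9 11 12 13 14 16.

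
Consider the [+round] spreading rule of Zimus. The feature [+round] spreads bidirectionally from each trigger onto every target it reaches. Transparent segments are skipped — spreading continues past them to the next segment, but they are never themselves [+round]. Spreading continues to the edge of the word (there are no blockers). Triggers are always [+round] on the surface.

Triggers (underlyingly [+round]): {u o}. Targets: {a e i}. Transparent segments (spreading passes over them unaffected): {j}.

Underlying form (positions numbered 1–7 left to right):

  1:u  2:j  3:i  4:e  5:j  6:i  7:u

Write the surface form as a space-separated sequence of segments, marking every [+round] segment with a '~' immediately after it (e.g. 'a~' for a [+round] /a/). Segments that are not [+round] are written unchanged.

u~ j i~ e~ j i~ u~

From /u/ at 1 rightward: 2 /j/ transparent; 3 /i/ → [+round]; 4 /e/ → [+round]; 5 /j/ transparent; 6 /i/ → [+round]; 7 /u/ is itself a trigger — this domain ends here.
From /u/ at 1 leftward: word edge.
From /u/ at 7 rightward: word edge.
From /u/ at 7 leftward: 6 /i/ → [+round]; 5 /j/ transparent; 4 /e/ → [+round]; 3 /i/ → [+round]; 2 /j/ transparent; 1 /u/ is itself a trigger — this domain ends here.
[+round] positions on the surface: 1 3 4 6 7.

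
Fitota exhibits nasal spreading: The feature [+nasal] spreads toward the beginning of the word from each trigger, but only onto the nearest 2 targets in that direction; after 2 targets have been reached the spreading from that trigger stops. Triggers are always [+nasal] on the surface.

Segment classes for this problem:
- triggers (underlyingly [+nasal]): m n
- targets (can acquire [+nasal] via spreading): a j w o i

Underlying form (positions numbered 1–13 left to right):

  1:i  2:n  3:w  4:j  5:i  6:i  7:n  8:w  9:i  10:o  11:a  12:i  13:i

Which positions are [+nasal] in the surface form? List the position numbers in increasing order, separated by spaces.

1 2 5 6 7

From /n/ at 2 leftward: 1 /i/ → [+nasal]; word edge.
From /n/ at 7 leftward: 6 /i/ → [+nasal]; 5 /i/ → [+nasal]; bound reached.
Targets with no active source: positions 3 4 8 9 10 11 12 13 stay [-nasal].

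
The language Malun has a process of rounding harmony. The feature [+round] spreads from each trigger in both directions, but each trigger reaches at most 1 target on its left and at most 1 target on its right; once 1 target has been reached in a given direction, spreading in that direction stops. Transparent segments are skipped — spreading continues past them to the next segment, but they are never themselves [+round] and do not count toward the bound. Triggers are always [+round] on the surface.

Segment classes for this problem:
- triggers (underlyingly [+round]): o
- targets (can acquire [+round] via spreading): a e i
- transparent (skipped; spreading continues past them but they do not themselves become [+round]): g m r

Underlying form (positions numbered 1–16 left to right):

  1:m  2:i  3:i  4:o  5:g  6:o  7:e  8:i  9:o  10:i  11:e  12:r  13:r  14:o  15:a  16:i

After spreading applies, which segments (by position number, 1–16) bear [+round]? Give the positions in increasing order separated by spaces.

3 4 6 7 8 9 10 11 14 15

From /o/ at 4 rightward: 5 /g/ transparent; 6 /o/ is itself a trigger — this domain ends here.
From /o/ at 4 leftward: 3 /i/ → [+round]; bound reached.
From /o/ at 6 rightward: 7 /e/ → [+round]; bound reached.
From /o/ at 6 leftward: 5 /g/ transparent; 4 /o/ is itself a trigger — this domain ends here.
From /o/ at 9 rightward: 10 /i/ → [+round]; bound reached.
From /o/ at 9 leftward: 8 /i/ → [+round]; bound reached.
From /o/ at 14 rightward: 15 /a/ → [+round]; bound reached.
From /o/ at 14 leftward: 13 /r/ transparent; 12 /r/ transparent; 11 /e/ → [+round]; bound reached.
Targets with no active source: positions 2 16 stay [-round].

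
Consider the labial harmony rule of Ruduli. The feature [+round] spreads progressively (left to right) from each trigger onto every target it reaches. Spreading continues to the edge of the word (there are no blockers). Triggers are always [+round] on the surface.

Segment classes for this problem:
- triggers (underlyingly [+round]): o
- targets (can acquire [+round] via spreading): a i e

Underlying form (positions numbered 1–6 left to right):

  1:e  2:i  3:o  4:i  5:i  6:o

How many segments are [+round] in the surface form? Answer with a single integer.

4

From /o/ at 3 rightward: 4 /i/ → [+round]; 5 /i/ → [+round]; 6 /o/ is itself a trigger — this domain ends here.
From /o/ at 6 rightward: word edge.
Targets with no active source: positions 1 2 stay [-round].
[+round] positions on the surface: 3 4 5 6.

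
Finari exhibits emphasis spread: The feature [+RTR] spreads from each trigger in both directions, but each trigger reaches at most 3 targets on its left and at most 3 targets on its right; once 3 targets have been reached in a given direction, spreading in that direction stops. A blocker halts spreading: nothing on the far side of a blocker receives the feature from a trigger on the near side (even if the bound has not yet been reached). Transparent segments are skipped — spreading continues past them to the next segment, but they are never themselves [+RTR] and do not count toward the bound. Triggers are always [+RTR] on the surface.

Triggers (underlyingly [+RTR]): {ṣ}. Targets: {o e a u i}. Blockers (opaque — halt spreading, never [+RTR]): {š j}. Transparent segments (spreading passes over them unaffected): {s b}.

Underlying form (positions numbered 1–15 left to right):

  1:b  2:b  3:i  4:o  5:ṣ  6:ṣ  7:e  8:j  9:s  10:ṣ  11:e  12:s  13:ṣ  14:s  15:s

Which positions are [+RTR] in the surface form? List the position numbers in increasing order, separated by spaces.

3 4 5 6 7 10 11 13

From /ṣ/ at 5 rightward: 6 /ṣ/ is itself a trigger — this domain ends here.
From /ṣ/ at 5 leftward: 4 /o/ → [+RTR]; 3 /i/ → [+RTR]; 2 /b/ transparent; 1 /b/ transparent; word edge.
From /ṣ/ at 6 rightward: 7 /e/ → [+RTR]; 8 /j/ blocks.
From /ṣ/ at 6 leftward: 5 /ṣ/ is itself a trigger — this domain ends here.
From /ṣ/ at 10 rightward: 11 /e/ → [+RTR]; 12 /s/ transparent; 13 /ṣ/ is itself a trigger — this domain ends here.
From /ṣ/ at 10 leftward: 9 /s/ transparent; 8 /j/ blocks.
From /ṣ/ at 13 rightward: 14 /s/ transparent; 15 /s/ transparent; word edge.
From /ṣ/ at 13 leftward: 12 /s/ transparent; 11 /e/ → [+RTR]; 10 /ṣ/ is itself a trigger — this domain ends here.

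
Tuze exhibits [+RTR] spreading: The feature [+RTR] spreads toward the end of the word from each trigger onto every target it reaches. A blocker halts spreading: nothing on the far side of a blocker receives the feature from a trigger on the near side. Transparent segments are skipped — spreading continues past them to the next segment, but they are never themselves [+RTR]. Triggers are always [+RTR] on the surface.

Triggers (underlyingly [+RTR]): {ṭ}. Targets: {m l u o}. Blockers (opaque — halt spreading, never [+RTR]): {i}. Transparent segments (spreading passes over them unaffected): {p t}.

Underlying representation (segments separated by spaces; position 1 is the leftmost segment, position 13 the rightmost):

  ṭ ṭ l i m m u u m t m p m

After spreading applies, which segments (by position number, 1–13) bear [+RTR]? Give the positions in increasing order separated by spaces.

1 2 3

From /ṭ/ at 1 rightward: 2 /ṭ/ is itself a trigger — this domain ends here.
From /ṭ/ at 2 rightward: 3 /l/ → [+RTR]; 4 /i/ blocks.
Targets with no active source: positions 5 6 7 8 9 11 13 stay [-emphatic].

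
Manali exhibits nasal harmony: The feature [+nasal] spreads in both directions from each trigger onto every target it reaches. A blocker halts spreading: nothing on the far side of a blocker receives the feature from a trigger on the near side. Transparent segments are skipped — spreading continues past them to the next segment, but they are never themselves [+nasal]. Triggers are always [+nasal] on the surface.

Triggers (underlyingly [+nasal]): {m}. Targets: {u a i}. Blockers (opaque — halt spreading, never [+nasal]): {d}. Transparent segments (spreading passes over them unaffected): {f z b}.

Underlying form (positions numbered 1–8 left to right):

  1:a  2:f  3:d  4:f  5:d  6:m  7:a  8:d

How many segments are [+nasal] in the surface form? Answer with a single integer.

From /m/ at 6 rightward: 7 /a/ → [+nasal]; 8 /d/ blocks.
From /m/ at 6 leftward: 5 /d/ blocks.
Target with no active source: position 1 stays [-nasal].
[+nasal] positions on the surface: 6 7.

2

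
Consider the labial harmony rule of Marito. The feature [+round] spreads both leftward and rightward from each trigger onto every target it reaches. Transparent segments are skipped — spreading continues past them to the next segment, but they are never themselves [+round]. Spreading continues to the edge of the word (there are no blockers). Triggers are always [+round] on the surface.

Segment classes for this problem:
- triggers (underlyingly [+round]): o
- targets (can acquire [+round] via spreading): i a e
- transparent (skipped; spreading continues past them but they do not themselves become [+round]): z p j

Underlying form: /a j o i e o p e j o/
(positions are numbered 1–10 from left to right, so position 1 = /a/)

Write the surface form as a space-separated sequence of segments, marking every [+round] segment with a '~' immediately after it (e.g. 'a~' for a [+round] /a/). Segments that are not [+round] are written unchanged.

From /o/ at 3 rightward: 4 /i/ → [+round]; 5 /e/ → [+round]; 6 /o/ is itself a trigger — this domain ends here.
From /o/ at 3 leftward: 2 /j/ transparent; 1 /a/ → [+round]; word edge.
From /o/ at 6 rightward: 7 /p/ transparent; 8 /e/ → [+round]; 9 /j/ transparent; 10 /o/ is itself a trigger — this domain ends here.
From /o/ at 6 leftward: 5 /e/ → [+round]; 4 /i/ → [+round]; 3 /o/ is itself a trigger — this domain ends here.
From /o/ at 10 rightward: word edge.
From /o/ at 10 leftward: 9 /j/ transparent; 8 /e/ → [+round]; 7 /p/ transparent; 6 /o/ is itself a trigger — this domain ends here.
[+round] positions on the surface: 1 3 4 5 6 8 10.

a~ j o~ i~ e~ o~ p e~ j o~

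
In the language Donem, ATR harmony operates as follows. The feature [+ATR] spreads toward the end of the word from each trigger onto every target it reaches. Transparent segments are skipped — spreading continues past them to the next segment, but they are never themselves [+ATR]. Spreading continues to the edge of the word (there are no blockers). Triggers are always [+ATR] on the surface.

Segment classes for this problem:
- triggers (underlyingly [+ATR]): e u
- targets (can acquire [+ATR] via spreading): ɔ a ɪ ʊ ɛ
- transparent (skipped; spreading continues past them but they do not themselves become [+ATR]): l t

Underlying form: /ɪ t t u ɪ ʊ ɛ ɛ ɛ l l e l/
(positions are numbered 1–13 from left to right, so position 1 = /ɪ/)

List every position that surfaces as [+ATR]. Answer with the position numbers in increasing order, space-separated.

4 5 6 7 8 9 12

From /u/ at 4 rightward: 5 /ɪ/ → [+ATR]; 6 /ʊ/ → [+ATR]; 7 /ɛ/ → [+ATR]; 8 /ɛ/ → [+ATR]; 9 /ɛ/ → [+ATR]; 10 /l/ transparent; 11 /l/ transparent; 12 /e/ is itself a trigger — this domain ends here.
From /e/ at 12 rightward: 13 /l/ transparent; word edge.
Target with no active source: position 1 stays [-ATR].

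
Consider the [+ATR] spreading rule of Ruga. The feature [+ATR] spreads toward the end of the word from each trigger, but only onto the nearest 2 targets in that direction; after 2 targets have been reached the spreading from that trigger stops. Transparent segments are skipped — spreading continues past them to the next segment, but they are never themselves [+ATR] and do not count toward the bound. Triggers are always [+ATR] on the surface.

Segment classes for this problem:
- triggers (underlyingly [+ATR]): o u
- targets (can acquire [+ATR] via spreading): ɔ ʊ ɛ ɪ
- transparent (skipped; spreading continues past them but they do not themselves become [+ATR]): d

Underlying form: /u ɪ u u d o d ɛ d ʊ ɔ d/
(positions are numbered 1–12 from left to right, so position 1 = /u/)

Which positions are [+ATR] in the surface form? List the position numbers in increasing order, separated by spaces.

1 2 3 4 6 8 10

From /u/ at 1 rightward: 2 /ɪ/ → [+ATR]; 3 /u/ is itself a trigger — this domain ends here.
From /u/ at 3 rightward: 4 /u/ is itself a trigger — this domain ends here.
From /u/ at 4 rightward: 5 /d/ transparent; 6 /o/ is itself a trigger — this domain ends here.
From /o/ at 6 rightward: 7 /d/ transparent; 8 /ɛ/ → [+ATR]; 9 /d/ transparent; 10 /ʊ/ → [+ATR]; bound reached.
Target with no active source: position 11 stays [-ATR].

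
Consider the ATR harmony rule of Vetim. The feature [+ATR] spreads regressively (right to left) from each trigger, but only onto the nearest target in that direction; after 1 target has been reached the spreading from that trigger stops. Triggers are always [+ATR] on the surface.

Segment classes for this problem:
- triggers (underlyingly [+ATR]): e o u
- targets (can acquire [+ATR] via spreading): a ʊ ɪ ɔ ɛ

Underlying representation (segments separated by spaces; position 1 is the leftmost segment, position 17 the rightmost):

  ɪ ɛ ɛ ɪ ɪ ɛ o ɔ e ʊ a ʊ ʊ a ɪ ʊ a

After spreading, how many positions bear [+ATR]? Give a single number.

From /o/ at 7 leftward: 6 /ɛ/ → [+ATR]; bound reached.
From /e/ at 9 leftward: 8 /ɔ/ → [+ATR]; bound reached.
Targets with no active source: positions 1 2 3 4 5 10 11 12 13 14 15 16 17 stay [-ATR].
[+ATR] positions on the surface: 6 7 8 9.

4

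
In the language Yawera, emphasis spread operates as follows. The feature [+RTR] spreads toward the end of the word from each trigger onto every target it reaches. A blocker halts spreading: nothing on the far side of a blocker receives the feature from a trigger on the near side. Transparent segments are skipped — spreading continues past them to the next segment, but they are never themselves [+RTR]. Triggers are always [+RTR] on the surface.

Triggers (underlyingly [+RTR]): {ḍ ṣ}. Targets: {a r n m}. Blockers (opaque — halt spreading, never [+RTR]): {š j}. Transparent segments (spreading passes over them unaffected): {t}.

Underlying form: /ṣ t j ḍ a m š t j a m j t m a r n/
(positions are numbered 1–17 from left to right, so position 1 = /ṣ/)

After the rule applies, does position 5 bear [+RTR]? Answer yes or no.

yes

From /ṣ/ at 1 rightward: 2 /t/ transparent; 3 /j/ blocks.
From /ḍ/ at 4 rightward: 5 /a/ → [+RTR]; 6 /m/ → [+RTR]; 7 /š/ blocks.
Targets with no active source: positions 10 11 14 15 16 17 stay [-emphatic].
[+RTR] positions on the surface: 1 4 5 6.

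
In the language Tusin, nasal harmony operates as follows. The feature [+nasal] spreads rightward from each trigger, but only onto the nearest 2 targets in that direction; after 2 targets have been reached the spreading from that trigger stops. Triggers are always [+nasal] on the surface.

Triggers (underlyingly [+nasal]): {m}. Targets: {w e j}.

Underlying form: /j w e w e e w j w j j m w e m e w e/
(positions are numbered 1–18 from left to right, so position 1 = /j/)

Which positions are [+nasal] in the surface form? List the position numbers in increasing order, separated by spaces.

12 13 14 15 16 17

From /m/ at 12 rightward: 13 /w/ → [+nasal]; 14 /e/ → [+nasal]; bound reached.
From /m/ at 15 rightward: 16 /e/ → [+nasal]; 17 /w/ → [+nasal]; bound reached.
Targets with no active source: positions 1 2 3 4 5 6 7 8 9 10 11 18 stay [-nasal].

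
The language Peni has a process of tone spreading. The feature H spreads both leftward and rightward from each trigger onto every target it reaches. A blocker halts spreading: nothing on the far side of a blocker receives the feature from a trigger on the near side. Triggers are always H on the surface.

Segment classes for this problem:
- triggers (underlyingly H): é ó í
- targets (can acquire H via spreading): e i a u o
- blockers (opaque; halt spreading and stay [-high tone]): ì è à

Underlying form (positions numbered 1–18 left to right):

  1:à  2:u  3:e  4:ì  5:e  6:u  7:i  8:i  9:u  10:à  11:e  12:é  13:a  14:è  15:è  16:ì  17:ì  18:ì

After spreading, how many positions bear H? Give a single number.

From /é/ at 12 rightward: 13 /a/ → H; 14 /è/ blocks.
From /é/ at 12 leftward: 11 /e/ → H; 10 /à/ blocks.
Targets with no active source: positions 2 3 5 6 7 8 9 stay [-high tone].
H positions on the surface: 11 12 13.

3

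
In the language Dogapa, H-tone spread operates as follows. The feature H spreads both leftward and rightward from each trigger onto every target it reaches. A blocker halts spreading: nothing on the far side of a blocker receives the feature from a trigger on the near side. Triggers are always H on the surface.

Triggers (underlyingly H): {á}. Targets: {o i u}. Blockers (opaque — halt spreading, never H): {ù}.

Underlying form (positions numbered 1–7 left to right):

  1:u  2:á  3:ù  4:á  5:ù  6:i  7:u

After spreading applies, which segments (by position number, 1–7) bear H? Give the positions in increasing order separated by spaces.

From /á/ at 2 rightward: 3 /ù/ blocks.
From /á/ at 2 leftward: 1 /u/ → H; word edge.
From /á/ at 4 rightward: 5 /ù/ blocks.
From /á/ at 4 leftward: 3 /ù/ blocks.
Targets with no active source: positions 6 7 stay [-high tone].

1 2 4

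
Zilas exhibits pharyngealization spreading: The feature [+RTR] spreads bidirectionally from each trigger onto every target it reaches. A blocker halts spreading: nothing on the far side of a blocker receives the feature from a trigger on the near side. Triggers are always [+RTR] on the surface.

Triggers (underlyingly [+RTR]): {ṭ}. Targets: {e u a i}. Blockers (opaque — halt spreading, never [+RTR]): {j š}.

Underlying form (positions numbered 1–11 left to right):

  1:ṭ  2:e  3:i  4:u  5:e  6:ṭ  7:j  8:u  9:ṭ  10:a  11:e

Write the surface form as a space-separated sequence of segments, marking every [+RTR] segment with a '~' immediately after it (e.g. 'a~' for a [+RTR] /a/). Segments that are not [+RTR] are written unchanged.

ṭ~ e~ i~ u~ e~ ṭ~ j u~ ṭ~ a~ e~

From /ṭ/ at 1 rightward: 2 /e/ → [+RTR]; 3 /i/ → [+RTR]; 4 /u/ → [+RTR]; 5 /e/ → [+RTR]; 6 /ṭ/ is itself a trigger — this domain ends here.
From /ṭ/ at 1 leftward: word edge.
From /ṭ/ at 6 rightward: 7 /j/ blocks.
From /ṭ/ at 6 leftward: 5 /e/ → [+RTR]; 4 /u/ → [+RTR]; 3 /i/ → [+RTR]; 2 /e/ → [+RTR]; 1 /ṭ/ is itself a trigger — this domain ends here.
From /ṭ/ at 9 rightward: 10 /a/ → [+RTR]; 11 /e/ → [+RTR]; word edge.
From /ṭ/ at 9 leftward: 8 /u/ → [+RTR]; 7 /j/ blocks.
[+RTR] positions on the surface: 1 2 3 4 5 6 8 9 10 11.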